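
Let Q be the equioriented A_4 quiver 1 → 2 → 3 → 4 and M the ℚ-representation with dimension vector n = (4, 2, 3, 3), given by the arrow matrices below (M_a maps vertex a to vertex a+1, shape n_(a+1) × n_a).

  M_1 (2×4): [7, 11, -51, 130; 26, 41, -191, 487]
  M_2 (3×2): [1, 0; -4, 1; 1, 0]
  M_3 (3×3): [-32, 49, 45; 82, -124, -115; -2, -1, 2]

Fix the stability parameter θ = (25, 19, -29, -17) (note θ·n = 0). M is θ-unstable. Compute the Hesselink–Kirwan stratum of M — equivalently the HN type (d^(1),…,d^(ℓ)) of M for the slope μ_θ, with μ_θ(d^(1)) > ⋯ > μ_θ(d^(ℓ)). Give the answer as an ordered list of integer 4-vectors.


Via rank(M_{q-1}∘⋯∘M_p): M ≅ I[1,1]^2, I[1,4]^2, I[3,3], I[4,4].
μ_θ-semistable layers: μ^(1)=25; μ^(2)=-1/2; μ^(3)=-17; μ^(4)=-29

((2, 0, 0, 0); (2, 2, 2, 2); (0, 0, 0, 1); (0, 0, 1, 0))


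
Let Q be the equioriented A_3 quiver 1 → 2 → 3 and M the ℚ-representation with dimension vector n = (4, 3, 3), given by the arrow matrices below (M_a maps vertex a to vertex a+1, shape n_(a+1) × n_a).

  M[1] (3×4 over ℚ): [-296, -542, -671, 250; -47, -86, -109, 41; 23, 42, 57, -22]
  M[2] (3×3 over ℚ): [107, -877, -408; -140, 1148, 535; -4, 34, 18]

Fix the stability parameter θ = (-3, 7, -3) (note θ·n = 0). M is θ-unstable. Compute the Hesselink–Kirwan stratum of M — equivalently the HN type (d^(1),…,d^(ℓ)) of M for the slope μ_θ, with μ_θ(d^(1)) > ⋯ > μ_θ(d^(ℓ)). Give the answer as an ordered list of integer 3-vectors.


Via rank(M_{q-1}∘⋯∘M_p): M ≅ I[1,1], I[1,3]^3.
μ_θ-semistable layers: μ^(1)=2; μ^(2)=-3

((0, 3, 3); (4, 0, 0))


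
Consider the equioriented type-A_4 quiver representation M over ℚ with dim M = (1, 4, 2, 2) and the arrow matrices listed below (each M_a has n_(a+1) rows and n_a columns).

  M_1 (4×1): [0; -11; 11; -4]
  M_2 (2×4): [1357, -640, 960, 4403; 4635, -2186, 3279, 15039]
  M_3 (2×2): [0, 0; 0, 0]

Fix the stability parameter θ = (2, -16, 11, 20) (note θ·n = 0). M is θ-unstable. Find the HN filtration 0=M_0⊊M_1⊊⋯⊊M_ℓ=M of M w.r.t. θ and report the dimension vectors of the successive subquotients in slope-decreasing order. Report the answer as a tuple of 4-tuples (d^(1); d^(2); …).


Barcode: M ≅ I[1,3], I[2,2]^2, I[2,3], I[4,4]^2. HN layers by μ_θ (4 steps, strictly decreasing):
  μ^(1)=20; μ^(2)=11; μ^(3)=-7; μ^(4)=-16

((0, 0, 0, 2); (0, 0, 2, 0); (1, 1, 0, 0); (0, 3, 0, 0))


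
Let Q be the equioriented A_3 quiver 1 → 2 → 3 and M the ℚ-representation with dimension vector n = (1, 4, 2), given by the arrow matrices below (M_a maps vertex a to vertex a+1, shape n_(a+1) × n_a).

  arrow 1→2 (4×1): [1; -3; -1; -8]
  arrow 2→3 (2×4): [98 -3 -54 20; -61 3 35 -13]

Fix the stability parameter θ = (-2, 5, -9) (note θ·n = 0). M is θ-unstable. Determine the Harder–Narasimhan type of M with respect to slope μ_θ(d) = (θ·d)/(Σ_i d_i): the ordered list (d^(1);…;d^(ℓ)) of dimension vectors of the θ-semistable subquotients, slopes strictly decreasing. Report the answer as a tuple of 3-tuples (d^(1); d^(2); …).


Barcode: M ≅ I[1,3], I[2,2]^2, I[2,3]. HN layers by μ_θ (2 steps, strictly decreasing):
  μ^(1)=5; μ^(2)=-2

((0, 2, 0); (1, 2, 2))


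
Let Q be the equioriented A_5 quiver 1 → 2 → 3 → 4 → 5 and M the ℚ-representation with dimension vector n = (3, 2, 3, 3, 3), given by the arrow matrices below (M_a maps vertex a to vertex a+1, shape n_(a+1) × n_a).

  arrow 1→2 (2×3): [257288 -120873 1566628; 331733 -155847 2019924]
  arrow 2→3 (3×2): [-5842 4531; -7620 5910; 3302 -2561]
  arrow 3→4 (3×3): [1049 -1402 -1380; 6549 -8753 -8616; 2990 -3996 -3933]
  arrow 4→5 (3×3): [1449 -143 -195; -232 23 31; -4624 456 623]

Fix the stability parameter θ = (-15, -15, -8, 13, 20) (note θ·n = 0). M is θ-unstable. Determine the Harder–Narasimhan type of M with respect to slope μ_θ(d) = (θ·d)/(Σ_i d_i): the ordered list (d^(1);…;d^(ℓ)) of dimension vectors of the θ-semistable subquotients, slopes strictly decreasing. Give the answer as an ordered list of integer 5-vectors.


Barcode: M ≅ I[1,1], I[1,2], I[1,5], I[3,5]^2. HN layers by μ_θ (4 steps, strictly decreasing):
  μ^(1)=20; μ^(2)=13; μ^(3)=-8; μ^(4)=-15

((0, 0, 0, 0, 3); (0, 0, 0, 3, 0); (0, 0, 3, 0, 0); (3, 2, 0, 0, 0))


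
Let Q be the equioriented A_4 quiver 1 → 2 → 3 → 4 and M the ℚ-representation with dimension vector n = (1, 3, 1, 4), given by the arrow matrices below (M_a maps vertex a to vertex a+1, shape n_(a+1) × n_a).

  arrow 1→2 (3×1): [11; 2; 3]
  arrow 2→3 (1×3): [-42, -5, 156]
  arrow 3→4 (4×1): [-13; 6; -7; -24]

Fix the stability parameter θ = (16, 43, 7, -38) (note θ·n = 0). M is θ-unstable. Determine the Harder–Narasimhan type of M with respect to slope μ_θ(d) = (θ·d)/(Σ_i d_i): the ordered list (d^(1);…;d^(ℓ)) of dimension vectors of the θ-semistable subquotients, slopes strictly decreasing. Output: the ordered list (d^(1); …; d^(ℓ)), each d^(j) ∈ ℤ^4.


Via rank(M_{q-1}∘⋯∘M_p): M ≅ I[1,4], I[2,2]^2, I[4,4]^3.
μ_θ-semistable layers: μ^(1)=43; μ^(2)=7; μ^(3)=-38

((0, 2, 0, 0); (1, 1, 1, 1); (0, 0, 0, 3))


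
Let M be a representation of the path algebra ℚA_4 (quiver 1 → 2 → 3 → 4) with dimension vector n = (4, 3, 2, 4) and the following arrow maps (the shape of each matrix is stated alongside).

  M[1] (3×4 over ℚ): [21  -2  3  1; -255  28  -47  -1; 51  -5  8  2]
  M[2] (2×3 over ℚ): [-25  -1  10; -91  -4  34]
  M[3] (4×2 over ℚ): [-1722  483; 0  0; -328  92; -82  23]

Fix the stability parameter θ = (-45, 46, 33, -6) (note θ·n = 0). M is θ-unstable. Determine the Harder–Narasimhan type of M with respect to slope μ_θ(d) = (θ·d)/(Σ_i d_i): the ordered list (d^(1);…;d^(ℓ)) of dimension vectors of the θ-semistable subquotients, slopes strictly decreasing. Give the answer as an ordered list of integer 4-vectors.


Barcode: M ≅ I[1,1], I[1,2], I[1,3], I[1,4], I[4,4]^3. HN layers by μ_θ (5 steps, strictly decreasing):
  μ^(1)=46; μ^(2)=79/2; μ^(3)=73/3; μ^(4)=-6; μ^(5)=-45

((0, 1, 0, 0); (0, 1, 1, 0); (0, 1, 1, 1); (0, 0, 0, 3); (4, 0, 0, 0))


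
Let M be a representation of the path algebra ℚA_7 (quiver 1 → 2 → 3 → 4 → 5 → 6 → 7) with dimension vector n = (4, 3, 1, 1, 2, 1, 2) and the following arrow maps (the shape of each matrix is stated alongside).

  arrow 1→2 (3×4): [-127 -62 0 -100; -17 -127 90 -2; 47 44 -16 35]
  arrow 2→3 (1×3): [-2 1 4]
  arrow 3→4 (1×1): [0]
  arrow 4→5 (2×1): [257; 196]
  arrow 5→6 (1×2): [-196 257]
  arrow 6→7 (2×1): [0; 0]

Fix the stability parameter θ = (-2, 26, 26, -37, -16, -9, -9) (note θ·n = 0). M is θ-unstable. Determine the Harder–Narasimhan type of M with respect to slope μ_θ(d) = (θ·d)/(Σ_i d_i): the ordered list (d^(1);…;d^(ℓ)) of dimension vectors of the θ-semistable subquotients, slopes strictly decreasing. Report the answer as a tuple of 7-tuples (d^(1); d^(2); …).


Interval decomposition of M: I[1,1], I[1,2]^2, I[1,3], I[4,5], I[5,6], I[7,7]^2.
HN type (ℓ=5): μ^(1)=26; μ^(2)=-2; μ^(3)=-9; μ^(4)=-16; μ^(5)=-37

((0, 3, 1, 0, 0, 0, 0); (4, 0, 0, 0, 0, 0, 0); (0, 0, 0, 0, 0, 1, 2); (0, 0, 0, 0, 2, 0, 0); (0, 0, 0, 1, 0, 0, 0))


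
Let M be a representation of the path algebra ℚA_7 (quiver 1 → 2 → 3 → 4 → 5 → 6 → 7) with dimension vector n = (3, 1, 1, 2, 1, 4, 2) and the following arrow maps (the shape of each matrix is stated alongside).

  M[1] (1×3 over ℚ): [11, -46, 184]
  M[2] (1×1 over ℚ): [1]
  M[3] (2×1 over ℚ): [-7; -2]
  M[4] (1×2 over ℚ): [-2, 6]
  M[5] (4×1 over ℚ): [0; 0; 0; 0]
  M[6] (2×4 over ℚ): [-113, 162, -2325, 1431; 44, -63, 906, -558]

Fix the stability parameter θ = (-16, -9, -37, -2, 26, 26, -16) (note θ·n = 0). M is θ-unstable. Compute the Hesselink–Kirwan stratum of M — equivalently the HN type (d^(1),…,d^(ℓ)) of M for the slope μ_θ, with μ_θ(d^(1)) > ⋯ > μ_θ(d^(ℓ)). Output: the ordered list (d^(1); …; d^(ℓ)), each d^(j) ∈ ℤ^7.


Interval decomposition of M: I[1,1]^2, I[1,5], I[4,4], I[6,6]^2, I[6,7]^2.
HN type (ℓ=5): μ^(1)=26; μ^(2)=5; μ^(3)=-2; μ^(4)=-16; μ^(5)=-62/3

((0, 0, 0, 0, 1, 2, 0); (0, 0, 0, 0, 0, 2, 2); (0, 0, 0, 2, 0, 0, 0); (2, 0, 0, 0, 0, 0, 0); (1, 1, 1, 0, 0, 0, 0))


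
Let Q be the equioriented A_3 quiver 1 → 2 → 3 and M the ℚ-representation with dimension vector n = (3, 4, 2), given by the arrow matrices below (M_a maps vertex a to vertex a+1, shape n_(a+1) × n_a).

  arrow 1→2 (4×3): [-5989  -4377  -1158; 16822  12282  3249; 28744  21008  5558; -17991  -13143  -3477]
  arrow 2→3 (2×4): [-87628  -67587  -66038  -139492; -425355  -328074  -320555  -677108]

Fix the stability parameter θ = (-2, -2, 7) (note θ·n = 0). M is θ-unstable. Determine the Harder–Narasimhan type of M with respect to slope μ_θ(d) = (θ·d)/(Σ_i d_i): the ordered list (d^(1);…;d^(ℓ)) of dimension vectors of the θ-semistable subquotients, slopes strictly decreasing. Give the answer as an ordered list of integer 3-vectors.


Interval decomposition of M: I[1,1], I[1,3]^2, I[2,2]^2.
HN type (ℓ=2): μ^(1)=7; μ^(2)=-2

((0, 0, 2); (3, 4, 0))


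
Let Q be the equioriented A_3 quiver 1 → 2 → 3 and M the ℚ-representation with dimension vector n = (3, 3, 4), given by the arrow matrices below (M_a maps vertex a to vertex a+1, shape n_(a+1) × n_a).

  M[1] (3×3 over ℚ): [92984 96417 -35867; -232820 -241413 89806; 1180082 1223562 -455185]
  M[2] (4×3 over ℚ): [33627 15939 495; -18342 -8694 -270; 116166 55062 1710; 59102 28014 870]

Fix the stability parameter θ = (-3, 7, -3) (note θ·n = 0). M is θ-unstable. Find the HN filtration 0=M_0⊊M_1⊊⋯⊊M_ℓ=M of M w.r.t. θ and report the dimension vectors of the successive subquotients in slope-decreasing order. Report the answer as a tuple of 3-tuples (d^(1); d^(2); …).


Interval decomposition of M: I[1,2]^2, I[1,3], I[3,3]^3.
HN type (ℓ=3): μ^(1)=7; μ^(2)=2; μ^(3)=-3

((0, 2, 0); (0, 1, 1); (3, 0, 3))


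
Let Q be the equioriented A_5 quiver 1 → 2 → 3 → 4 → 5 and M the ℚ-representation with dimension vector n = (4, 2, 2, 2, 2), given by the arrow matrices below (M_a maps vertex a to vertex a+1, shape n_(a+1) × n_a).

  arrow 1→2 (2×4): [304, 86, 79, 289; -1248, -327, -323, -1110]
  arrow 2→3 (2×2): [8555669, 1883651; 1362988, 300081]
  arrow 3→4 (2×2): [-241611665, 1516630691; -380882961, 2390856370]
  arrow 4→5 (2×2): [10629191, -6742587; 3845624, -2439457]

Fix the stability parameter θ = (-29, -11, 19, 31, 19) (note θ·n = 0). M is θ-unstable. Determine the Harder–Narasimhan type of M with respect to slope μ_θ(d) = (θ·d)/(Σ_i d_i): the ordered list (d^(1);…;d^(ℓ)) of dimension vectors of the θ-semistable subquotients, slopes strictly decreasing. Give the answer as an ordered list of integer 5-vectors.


Via rank(M_{q-1}∘⋯∘M_p): M ≅ I[1,1]^2, I[1,5]^2.
μ_θ-semistable layers: μ^(1)=25; μ^(2)=19; μ^(3)=-11; μ^(4)=-29

((0, 0, 0, 2, 2); (0, 0, 2, 0, 0); (0, 2, 0, 0, 0); (4, 0, 0, 0, 0))


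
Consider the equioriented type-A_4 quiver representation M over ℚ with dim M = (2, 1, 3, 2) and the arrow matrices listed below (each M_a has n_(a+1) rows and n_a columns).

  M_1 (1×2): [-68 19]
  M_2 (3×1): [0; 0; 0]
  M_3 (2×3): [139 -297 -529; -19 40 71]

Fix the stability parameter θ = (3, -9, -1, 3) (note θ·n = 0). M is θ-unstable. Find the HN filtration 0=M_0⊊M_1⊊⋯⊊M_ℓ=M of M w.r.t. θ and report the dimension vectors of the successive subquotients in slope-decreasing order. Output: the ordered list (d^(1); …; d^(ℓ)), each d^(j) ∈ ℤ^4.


Via rank(M_{q-1}∘⋯∘M_p): M ≅ I[1,1], I[1,2], I[3,3], I[3,4]^2.
μ_θ-semistable layers: μ^(1)=3; μ^(2)=-1; μ^(3)=-3

((1, 0, 0, 2); (0, 0, 3, 0); (1, 1, 0, 0))


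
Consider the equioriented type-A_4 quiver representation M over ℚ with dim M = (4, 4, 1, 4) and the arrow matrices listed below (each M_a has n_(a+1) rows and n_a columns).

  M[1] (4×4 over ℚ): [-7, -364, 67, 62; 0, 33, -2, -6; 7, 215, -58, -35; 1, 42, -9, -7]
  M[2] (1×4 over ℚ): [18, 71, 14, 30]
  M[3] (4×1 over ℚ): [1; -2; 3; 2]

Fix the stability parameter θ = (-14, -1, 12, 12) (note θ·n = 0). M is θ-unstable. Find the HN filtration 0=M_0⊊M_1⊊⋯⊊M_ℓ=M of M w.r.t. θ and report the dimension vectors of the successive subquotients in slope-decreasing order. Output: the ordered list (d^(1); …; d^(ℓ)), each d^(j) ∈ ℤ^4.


Interval decomposition of M: I[1,2]^3, I[1,4], I[4,4]^3.
HN type (ℓ=3): μ^(1)=12; μ^(2)=-1; μ^(3)=-14

((0, 0, 1, 4); (0, 4, 0, 0); (4, 0, 0, 0))


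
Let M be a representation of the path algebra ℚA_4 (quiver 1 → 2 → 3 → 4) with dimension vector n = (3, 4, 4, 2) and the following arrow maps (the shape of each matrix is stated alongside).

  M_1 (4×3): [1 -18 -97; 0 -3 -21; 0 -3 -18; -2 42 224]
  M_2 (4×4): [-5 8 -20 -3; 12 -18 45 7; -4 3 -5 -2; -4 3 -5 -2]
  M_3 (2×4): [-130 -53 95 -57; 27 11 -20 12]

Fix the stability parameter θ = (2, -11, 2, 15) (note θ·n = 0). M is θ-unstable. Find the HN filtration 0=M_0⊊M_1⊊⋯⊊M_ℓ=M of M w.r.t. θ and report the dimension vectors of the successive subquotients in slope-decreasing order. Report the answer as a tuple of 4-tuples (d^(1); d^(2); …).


Barcode: M ≅ I[1,3], I[1,4]^2, I[2,2], I[3,3]. HN layers by μ_θ (4 steps, strictly decreasing):
  μ^(1)=15; μ^(2)=2; μ^(3)=-9/2; μ^(4)=-11

((0, 0, 0, 2); (0, 0, 4, 0); (3, 3, 0, 0); (0, 1, 0, 0))


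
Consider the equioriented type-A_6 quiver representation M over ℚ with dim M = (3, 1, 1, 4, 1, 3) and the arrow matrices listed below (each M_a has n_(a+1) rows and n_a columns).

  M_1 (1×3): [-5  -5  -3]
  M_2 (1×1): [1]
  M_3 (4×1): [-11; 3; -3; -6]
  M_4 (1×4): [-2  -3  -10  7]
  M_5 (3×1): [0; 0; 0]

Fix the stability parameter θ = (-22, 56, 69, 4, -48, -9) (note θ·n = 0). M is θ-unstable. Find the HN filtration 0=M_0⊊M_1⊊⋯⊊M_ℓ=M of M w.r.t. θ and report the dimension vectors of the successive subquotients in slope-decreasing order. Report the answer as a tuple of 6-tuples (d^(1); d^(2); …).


Barcode: M ≅ I[1,1]^2, I[1,5], I[4,4]^3, I[6,6]^3. HN layers by μ_θ (4 steps, strictly decreasing):
  μ^(1)=81/4; μ^(2)=4; μ^(3)=-9; μ^(4)=-22

((0, 1, 1, 1, 1, 0); (0, 0, 0, 3, 0, 0); (0, 0, 0, 0, 0, 3); (3, 0, 0, 0, 0, 0))


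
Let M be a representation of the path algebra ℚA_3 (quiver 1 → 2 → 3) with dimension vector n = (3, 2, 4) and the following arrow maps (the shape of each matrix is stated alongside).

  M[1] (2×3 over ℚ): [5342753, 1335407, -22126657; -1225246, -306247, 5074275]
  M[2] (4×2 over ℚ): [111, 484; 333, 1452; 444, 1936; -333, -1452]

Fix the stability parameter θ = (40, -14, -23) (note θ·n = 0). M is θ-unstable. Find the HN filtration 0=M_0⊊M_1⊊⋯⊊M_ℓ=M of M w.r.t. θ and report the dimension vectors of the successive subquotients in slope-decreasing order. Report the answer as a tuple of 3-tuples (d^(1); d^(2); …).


Via rank(M_{q-1}∘⋯∘M_p): M ≅ I[1,1], I[1,2], I[1,3], I[3,3]^3.
μ_θ-semistable layers: μ^(1)=40; μ^(2)=13; μ^(3)=1; μ^(4)=-23

((1, 0, 0); (1, 1, 0); (1, 1, 1); (0, 0, 3))


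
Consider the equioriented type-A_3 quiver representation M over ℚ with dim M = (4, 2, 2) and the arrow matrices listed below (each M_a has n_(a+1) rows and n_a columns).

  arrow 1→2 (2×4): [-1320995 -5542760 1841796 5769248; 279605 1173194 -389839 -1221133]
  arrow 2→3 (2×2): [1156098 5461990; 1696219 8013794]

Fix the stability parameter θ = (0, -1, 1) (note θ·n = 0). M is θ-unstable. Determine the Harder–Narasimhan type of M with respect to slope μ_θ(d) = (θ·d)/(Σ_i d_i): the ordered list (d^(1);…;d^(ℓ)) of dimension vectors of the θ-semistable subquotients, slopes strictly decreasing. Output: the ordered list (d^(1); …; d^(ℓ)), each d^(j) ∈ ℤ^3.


Via rank(M_{q-1}∘⋯∘M_p): M ≅ I[1,1]^2, I[1,3]^2.
μ_θ-semistable layers: μ^(1)=1; μ^(2)=0; μ^(3)=-1/2

((0, 0, 2); (2, 0, 0); (2, 2, 0))


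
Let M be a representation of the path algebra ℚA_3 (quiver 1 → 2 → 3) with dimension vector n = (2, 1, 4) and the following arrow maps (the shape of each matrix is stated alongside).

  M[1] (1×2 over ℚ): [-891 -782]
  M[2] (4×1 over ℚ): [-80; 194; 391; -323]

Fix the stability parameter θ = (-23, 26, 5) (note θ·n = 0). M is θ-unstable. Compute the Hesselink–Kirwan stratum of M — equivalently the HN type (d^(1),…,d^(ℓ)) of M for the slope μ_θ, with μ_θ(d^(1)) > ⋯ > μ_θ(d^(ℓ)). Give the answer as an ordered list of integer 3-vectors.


Barcode: M ≅ I[1,1], I[1,3], I[3,3]^3. HN layers by μ_θ (3 steps, strictly decreasing):
  μ^(1)=31/2; μ^(2)=5; μ^(3)=-23

((0, 1, 1); (0, 0, 3); (2, 0, 0))


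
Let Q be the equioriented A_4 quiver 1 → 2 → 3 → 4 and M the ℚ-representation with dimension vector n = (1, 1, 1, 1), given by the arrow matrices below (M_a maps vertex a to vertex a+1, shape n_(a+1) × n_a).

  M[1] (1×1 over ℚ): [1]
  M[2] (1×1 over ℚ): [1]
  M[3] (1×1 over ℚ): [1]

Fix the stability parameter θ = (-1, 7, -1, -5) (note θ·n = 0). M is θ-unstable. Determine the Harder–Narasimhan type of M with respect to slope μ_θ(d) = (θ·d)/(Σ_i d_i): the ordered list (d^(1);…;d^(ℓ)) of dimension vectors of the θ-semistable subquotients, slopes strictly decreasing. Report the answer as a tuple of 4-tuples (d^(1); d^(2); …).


Barcode: M ≅ I[1,4]. HN layers by μ_θ (2 steps, strictly decreasing):
  μ^(1)=1/3; μ^(2)=-1

((0, 1, 1, 1); (1, 0, 0, 0))


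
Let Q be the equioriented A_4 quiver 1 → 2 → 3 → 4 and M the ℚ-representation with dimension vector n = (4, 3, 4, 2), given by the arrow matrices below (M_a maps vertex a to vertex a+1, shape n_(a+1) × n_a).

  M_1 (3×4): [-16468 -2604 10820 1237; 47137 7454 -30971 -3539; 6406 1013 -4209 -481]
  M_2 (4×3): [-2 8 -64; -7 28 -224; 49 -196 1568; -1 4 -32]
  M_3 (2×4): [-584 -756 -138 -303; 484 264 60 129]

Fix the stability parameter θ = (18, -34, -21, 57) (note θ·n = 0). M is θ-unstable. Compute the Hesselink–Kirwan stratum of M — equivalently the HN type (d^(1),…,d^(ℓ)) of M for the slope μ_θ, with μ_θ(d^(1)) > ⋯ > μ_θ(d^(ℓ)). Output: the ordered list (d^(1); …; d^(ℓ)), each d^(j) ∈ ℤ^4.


Via rank(M_{q-1}∘⋯∘M_p): M ≅ I[1,1], I[1,2]^2, I[1,4], I[3,3]^2, I[3,4].
μ_θ-semistable layers: μ^(1)=57; μ^(2)=18; μ^(3)=-8; μ^(4)=-37/3; μ^(5)=-21

((0, 0, 0, 2); (1, 0, 0, 0); (2, 2, 0, 0); (1, 1, 1, 0); (0, 0, 3, 0))


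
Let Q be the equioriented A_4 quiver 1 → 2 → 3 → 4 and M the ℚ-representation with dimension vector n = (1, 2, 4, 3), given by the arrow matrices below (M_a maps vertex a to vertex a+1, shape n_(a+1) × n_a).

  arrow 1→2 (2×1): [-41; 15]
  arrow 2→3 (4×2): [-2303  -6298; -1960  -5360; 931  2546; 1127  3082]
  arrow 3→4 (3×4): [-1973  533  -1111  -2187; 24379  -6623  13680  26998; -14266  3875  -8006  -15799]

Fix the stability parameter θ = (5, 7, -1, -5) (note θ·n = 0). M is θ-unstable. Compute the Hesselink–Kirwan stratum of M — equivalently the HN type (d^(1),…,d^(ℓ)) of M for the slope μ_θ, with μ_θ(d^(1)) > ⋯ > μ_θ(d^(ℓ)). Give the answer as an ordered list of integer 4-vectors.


Via rank(M_{q-1}∘⋯∘M_p): M ≅ I[1,4], I[2,2], I[3,3], I[3,4]^2.
μ_θ-semistable layers: μ^(1)=7; μ^(2)=3/2; μ^(3)=-1; μ^(4)=-3

((0, 1, 0, 0); (1, 1, 1, 1); (0, 0, 1, 0); (0, 0, 2, 2))


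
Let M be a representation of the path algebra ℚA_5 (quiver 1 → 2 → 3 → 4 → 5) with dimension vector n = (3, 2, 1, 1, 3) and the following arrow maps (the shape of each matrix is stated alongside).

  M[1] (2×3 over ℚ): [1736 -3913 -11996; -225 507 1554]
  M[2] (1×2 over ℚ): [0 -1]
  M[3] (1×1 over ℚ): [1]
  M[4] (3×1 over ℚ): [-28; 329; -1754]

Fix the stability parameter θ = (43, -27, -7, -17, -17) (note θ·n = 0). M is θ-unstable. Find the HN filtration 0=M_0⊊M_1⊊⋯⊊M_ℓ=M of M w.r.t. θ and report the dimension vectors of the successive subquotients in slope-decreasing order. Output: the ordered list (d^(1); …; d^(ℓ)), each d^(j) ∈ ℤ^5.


Barcode: M ≅ I[1,1], I[1,2], I[1,5], I[5,5]^2. HN layers by μ_θ (4 steps, strictly decreasing):
  μ^(1)=43; μ^(2)=8; μ^(3)=-5; μ^(4)=-17

((1, 0, 0, 0, 0); (1, 1, 0, 0, 0); (1, 1, 1, 1, 1); (0, 0, 0, 0, 2))


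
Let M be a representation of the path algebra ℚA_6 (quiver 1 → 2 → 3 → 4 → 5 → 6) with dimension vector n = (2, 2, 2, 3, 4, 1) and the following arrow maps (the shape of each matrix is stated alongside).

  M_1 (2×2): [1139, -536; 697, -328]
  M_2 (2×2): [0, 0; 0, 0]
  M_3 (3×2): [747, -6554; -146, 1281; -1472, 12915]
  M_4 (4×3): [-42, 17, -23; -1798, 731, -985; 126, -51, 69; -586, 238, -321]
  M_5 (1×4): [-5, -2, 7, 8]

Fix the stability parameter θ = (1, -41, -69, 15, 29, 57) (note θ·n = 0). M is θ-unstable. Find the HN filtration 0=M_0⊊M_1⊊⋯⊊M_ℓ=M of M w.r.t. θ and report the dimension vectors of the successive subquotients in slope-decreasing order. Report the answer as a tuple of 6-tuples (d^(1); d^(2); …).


Via rank(M_{q-1}∘⋯∘M_p): M ≅ I[1,1], I[1,2], I[2,2], I[3,4], I[3,5], I[4,5], I[5,5], I[5,6].
μ_θ-semistable layers: μ^(1)=57; μ^(2)=29; μ^(3)=15; μ^(4)=1; μ^(5)=-20; μ^(6)=-41; μ^(7)=-69

((0, 0, 0, 0, 0, 1); (0, 0, 0, 0, 4, 0); (0, 0, 0, 3, 0, 0); (1, 0, 0, 0, 0, 0); (1, 1, 0, 0, 0, 0); (0, 1, 0, 0, 0, 0); (0, 0, 2, 0, 0, 0))


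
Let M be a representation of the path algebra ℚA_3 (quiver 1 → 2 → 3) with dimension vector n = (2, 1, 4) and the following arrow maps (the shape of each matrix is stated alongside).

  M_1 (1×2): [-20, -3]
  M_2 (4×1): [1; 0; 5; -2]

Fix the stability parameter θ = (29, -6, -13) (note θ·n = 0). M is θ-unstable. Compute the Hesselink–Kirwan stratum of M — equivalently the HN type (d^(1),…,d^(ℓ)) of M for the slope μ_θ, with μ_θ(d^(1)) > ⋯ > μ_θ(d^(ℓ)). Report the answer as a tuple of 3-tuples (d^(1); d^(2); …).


Via rank(M_{q-1}∘⋯∘M_p): M ≅ I[1,1], I[1,3], I[3,3]^3.
μ_θ-semistable layers: μ^(1)=29; μ^(2)=10/3; μ^(3)=-13

((1, 0, 0); (1, 1, 1); (0, 0, 3))


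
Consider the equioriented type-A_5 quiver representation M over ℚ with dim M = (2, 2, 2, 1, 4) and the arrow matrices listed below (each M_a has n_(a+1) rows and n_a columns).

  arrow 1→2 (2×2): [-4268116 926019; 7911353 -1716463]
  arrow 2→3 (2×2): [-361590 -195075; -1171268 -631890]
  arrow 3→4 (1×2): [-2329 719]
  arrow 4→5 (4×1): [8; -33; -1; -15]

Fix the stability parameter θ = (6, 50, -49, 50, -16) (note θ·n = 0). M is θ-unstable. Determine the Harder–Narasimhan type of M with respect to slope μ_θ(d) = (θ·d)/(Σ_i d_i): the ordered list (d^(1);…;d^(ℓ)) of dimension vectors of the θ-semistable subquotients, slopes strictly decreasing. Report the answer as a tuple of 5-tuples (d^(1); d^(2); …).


Interval decomposition of M: I[1,2], I[1,5], I[3,3], I[5,5]^3.
HN type (ℓ=6): μ^(1)=50; μ^(2)=17; μ^(3)=6; μ^(4)=7/3; μ^(5)=-16; μ^(6)=-49

((0, 1, 0, 0, 0); (0, 0, 0, 1, 1); (1, 0, 0, 0, 0); (1, 1, 1, 0, 0); (0, 0, 0, 0, 3); (0, 0, 1, 0, 0))


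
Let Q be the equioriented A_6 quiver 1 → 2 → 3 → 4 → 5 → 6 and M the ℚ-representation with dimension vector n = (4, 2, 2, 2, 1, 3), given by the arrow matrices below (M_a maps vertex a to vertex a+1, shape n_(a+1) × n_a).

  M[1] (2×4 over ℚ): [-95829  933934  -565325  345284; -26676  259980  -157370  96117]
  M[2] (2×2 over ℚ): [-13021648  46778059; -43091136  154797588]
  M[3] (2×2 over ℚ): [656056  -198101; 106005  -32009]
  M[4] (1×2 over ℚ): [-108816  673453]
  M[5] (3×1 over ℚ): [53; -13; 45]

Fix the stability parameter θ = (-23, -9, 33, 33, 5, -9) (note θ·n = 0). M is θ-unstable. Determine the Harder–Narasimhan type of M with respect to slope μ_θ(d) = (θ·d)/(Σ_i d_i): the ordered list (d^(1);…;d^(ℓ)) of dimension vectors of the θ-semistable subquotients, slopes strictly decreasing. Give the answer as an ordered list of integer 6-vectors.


Barcode: M ≅ I[1,1]^2, I[1,2], I[1,6], I[3,4], I[6,6]^2. HN layers by μ_θ (4 steps, strictly decreasing):
  μ^(1)=33; μ^(2)=31/2; μ^(3)=-9; μ^(4)=-23

((0, 0, 1, 1, 0, 0); (0, 0, 1, 1, 1, 1); (0, 2, 0, 0, 0, 2); (4, 0, 0, 0, 0, 0))


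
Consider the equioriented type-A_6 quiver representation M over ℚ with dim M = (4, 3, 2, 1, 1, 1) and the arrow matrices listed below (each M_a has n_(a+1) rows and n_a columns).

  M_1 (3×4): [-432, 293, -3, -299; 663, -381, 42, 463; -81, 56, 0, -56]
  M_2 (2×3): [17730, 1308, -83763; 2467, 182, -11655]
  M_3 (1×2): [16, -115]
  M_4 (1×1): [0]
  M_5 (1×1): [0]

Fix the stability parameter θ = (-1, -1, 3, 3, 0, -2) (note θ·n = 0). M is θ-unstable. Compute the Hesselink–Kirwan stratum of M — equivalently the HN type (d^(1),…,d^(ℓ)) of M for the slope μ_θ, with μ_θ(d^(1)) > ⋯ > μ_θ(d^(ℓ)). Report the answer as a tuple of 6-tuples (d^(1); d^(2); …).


Barcode: M ≅ I[1,1], I[1,2], I[1,3], I[1,4], I[5,5], I[6,6]. HN layers by μ_θ (4 steps, strictly decreasing):
  μ^(1)=3; μ^(2)=0; μ^(3)=-1; μ^(4)=-2

((0, 0, 2, 1, 0, 0); (0, 0, 0, 0, 1, 0); (4, 3, 0, 0, 0, 0); (0, 0, 0, 0, 0, 1))


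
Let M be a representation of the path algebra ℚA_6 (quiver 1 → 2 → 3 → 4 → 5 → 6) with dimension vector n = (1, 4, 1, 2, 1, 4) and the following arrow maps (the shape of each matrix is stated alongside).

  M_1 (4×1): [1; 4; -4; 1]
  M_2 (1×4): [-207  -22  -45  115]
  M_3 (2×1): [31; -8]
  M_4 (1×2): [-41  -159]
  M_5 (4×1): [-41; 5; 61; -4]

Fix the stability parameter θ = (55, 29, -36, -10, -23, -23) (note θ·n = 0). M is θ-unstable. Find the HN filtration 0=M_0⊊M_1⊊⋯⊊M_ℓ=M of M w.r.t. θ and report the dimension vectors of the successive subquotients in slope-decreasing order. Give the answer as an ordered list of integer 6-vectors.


Interval decomposition of M: I[1,2], I[2,2]^2, I[2,6], I[4,4], I[6,6]^3.
HN type (ℓ=5): μ^(1)=42; μ^(2)=29; μ^(3)=-10; μ^(4)=-63/5; μ^(5)=-23

((1, 1, 0, 0, 0, 0); (0, 2, 0, 0, 0, 0); (0, 0, 0, 1, 0, 0); (0, 1, 1, 1, 1, 1); (0, 0, 0, 0, 0, 3))


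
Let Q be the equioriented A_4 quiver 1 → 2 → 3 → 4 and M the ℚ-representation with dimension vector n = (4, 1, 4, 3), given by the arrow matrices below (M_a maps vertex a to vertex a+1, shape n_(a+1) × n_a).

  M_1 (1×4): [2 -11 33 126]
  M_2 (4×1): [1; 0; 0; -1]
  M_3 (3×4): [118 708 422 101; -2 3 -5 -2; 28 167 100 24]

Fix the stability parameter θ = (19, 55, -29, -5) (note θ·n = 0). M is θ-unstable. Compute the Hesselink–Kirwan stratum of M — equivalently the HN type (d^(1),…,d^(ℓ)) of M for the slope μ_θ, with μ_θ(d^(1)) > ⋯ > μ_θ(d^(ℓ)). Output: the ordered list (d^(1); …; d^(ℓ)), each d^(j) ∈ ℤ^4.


Barcode: M ≅ I[1,1]^3, I[1,4], I[3,3], I[3,4]^2. HN layers by μ_θ (4 steps, strictly decreasing):
  μ^(1)=19; μ^(2)=10; μ^(3)=-5; μ^(4)=-29

((3, 0, 0, 0); (1, 1, 1, 1); (0, 0, 0, 2); (0, 0, 3, 0))


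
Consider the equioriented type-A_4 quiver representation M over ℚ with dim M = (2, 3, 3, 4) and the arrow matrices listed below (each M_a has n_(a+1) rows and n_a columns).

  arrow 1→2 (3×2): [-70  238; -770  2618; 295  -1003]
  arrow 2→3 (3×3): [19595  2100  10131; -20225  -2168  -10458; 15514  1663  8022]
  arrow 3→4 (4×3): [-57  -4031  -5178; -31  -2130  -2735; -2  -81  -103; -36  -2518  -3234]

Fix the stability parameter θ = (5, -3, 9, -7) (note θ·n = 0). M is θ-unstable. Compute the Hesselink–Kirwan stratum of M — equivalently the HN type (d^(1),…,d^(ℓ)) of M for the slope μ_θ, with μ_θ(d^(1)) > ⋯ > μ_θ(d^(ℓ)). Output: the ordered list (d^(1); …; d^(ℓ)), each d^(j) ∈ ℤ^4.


Via rank(M_{q-1}∘⋯∘M_p): M ≅ I[1,1], I[1,4], I[2,3], I[2,4], I[4,4]^2.
μ_θ-semistable layers: μ^(1)=9; μ^(2)=5; μ^(3)=1; μ^(4)=-3; μ^(5)=-7

((0, 0, 1, 0); (1, 0, 0, 0); (1, 1, 2, 2); (0, 2, 0, 0); (0, 0, 0, 2))


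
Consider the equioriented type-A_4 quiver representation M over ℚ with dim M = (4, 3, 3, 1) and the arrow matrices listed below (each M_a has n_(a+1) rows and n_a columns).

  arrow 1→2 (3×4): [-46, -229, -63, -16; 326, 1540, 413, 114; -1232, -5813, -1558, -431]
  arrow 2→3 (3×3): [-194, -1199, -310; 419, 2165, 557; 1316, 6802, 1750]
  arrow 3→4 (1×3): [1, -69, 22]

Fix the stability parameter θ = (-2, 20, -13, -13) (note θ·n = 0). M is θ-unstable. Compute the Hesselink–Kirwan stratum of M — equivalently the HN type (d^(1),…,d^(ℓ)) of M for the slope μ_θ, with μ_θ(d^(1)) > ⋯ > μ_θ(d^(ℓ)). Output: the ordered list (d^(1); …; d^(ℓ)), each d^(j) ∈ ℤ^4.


Interval decomposition of M: I[1,1], I[1,3]^2, I[1,4].
HN type (ℓ=2): μ^(1)=7/2; μ^(2)=-2

((0, 2, 2, 0); (4, 1, 1, 1))


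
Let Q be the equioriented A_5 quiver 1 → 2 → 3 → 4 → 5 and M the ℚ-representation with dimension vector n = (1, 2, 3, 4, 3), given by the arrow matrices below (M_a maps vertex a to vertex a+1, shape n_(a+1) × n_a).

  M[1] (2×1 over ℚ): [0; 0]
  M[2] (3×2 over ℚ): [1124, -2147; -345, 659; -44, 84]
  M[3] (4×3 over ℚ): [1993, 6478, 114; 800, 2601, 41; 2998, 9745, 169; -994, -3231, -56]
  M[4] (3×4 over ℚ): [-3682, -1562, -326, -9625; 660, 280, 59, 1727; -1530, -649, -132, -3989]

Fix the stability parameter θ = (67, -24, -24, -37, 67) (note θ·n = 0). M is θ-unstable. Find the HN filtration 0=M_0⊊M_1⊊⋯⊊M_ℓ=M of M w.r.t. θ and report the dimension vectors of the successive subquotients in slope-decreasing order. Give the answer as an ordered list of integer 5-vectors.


Via rank(M_{q-1}∘⋯∘M_p): M ≅ I[1,1], I[2,4], I[2,5], I[3,5], I[4,5].
μ_θ-semistable layers: μ^(1)=67; μ^(2)=-85/3; μ^(3)=-61/2; μ^(4)=-37

((1, 0, 0, 0, 3); (0, 2, 2, 2, 0); (0, 0, 1, 1, 0); (0, 0, 0, 1, 0))


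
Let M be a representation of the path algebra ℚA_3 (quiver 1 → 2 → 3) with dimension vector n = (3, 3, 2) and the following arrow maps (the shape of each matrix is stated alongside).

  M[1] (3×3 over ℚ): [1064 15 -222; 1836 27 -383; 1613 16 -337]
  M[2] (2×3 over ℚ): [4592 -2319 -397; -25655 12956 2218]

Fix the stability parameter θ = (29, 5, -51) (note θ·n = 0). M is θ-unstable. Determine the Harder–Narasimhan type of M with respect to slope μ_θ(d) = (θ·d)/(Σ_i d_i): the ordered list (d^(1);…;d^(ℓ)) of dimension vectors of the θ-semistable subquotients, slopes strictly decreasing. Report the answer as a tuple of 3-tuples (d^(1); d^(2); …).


Barcode: M ≅ I[1,2], I[1,3]^2. HN layers by μ_θ (2 steps, strictly decreasing):
  μ^(1)=17; μ^(2)=-17/3

((1, 1, 0); (2, 2, 2))


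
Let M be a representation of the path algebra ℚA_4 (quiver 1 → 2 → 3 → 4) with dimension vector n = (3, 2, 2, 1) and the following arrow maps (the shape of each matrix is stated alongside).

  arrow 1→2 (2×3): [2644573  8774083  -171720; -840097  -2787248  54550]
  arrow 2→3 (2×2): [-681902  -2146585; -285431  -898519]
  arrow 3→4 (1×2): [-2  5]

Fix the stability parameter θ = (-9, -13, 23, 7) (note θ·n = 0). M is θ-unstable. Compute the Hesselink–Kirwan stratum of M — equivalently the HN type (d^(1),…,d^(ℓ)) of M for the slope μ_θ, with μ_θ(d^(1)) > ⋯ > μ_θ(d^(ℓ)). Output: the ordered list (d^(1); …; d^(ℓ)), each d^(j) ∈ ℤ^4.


Interval decomposition of M: I[1,1], I[1,3], I[1,4].
HN type (ℓ=4): μ^(1)=23; μ^(2)=15; μ^(3)=-9; μ^(4)=-11

((0, 0, 1, 0); (0, 0, 1, 1); (1, 0, 0, 0); (2, 2, 0, 0))


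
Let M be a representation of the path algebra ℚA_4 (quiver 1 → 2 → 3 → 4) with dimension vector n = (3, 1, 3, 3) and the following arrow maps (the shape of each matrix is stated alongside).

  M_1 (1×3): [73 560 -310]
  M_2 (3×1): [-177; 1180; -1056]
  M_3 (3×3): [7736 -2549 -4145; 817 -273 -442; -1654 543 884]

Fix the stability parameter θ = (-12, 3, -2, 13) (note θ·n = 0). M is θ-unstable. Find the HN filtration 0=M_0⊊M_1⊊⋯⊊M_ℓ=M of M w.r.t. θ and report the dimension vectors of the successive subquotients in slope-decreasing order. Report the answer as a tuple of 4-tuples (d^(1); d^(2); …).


Barcode: M ≅ I[1,1]^2, I[1,4], I[3,4]^2. HN layers by μ_θ (4 steps, strictly decreasing):
  μ^(1)=13; μ^(2)=1/2; μ^(3)=-2; μ^(4)=-12

((0, 0, 0, 3); (0, 1, 1, 0); (0, 0, 2, 0); (3, 0, 0, 0))


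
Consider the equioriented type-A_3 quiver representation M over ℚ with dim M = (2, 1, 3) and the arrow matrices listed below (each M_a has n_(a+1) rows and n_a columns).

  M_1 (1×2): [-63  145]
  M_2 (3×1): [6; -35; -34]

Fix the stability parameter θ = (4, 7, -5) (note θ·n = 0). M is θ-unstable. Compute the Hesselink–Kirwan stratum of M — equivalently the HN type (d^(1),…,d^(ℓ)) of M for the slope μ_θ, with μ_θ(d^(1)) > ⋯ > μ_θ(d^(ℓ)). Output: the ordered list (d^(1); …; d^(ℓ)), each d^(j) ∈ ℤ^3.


Barcode: M ≅ I[1,1], I[1,3], I[3,3]^2. HN layers by μ_θ (3 steps, strictly decreasing):
  μ^(1)=4; μ^(2)=2; μ^(3)=-5

((1, 0, 0); (1, 1, 1); (0, 0, 2))


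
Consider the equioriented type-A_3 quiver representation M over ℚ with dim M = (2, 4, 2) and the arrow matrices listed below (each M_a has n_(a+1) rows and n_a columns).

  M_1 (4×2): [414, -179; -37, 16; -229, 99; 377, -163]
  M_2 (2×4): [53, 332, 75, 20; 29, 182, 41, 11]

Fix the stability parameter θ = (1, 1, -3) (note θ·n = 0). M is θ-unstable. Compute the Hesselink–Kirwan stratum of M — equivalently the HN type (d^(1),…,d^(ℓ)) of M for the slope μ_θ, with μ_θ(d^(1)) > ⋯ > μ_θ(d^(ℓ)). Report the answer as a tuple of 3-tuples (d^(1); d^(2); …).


Barcode: M ≅ I[1,3]^2, I[2,2]^2. HN layers by μ_θ (2 steps, strictly decreasing):
  μ^(1)=1; μ^(2)=-1/3

((0, 2, 0); (2, 2, 2))


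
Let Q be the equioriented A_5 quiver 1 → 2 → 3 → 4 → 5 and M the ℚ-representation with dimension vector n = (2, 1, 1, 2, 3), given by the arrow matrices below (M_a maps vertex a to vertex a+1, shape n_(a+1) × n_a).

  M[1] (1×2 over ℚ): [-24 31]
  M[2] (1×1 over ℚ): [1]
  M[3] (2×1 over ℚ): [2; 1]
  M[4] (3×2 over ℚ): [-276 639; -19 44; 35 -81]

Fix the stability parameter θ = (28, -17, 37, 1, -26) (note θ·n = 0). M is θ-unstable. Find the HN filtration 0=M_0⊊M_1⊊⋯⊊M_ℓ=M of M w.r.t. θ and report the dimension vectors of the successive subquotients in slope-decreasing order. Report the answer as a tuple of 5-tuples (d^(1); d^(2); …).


Interval decomposition of M: I[1,1], I[1,5], I[4,5], I[5,5].
HN type (ℓ=4): μ^(1)=28; μ^(2)=23/5; μ^(3)=-25/2; μ^(4)=-26

((1, 0, 0, 0, 0); (1, 1, 1, 1, 1); (0, 0, 0, 1, 1); (0, 0, 0, 0, 1))


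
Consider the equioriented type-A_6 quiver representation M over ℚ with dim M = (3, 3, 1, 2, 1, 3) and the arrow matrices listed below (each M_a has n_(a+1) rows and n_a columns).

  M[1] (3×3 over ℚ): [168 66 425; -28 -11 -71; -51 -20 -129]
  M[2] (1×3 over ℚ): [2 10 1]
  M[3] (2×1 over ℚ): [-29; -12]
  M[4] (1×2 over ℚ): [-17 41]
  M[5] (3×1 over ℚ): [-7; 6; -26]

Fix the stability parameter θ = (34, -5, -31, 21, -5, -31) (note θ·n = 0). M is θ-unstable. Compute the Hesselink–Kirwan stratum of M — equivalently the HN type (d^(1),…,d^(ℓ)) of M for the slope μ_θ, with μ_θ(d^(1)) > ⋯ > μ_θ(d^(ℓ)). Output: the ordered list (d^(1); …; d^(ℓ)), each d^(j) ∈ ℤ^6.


Via rank(M_{q-1}∘⋯∘M_p): M ≅ I[1,2]^2, I[1,6], I[4,4], I[6,6]^2.
μ_θ-semistable layers: μ^(1)=21; μ^(2)=29/2; μ^(3)=-17/6; μ^(4)=-31

((0, 0, 0, 1, 0, 0); (2, 2, 0, 0, 0, 0); (1, 1, 1, 1, 1, 1); (0, 0, 0, 0, 0, 2))


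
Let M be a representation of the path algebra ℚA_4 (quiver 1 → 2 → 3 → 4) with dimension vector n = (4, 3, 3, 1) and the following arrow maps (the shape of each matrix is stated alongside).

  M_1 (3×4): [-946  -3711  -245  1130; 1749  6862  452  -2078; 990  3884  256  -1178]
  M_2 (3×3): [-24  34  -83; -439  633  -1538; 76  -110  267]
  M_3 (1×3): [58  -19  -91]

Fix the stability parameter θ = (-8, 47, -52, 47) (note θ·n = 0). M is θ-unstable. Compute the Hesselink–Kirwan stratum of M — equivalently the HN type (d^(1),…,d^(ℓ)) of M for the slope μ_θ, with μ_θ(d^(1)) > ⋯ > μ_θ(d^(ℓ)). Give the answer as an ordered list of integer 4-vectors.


Barcode: M ≅ I[1,1], I[1,2], I[1,3], I[1,4], I[3,3]. HN layers by μ_θ (4 steps, strictly decreasing):
  μ^(1)=47; μ^(2)=-5/2; μ^(3)=-8; μ^(4)=-52

((0, 1, 0, 1); (0, 2, 2, 0); (4, 0, 0, 0); (0, 0, 1, 0))


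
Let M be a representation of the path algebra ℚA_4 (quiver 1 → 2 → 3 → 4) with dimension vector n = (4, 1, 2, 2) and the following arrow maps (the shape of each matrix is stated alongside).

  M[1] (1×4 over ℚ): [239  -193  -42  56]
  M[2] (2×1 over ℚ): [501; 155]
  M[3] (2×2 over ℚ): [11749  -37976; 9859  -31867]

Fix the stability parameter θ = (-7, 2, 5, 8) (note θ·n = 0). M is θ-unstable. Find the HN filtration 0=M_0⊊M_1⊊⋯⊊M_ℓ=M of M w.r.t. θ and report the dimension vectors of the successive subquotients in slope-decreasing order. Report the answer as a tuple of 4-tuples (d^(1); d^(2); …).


Barcode: M ≅ I[1,1]^3, I[1,4], I[3,4]. HN layers by μ_θ (4 steps, strictly decreasing):
  μ^(1)=8; μ^(2)=5; μ^(3)=2; μ^(4)=-7

((0, 0, 0, 2); (0, 0, 2, 0); (0, 1, 0, 0); (4, 0, 0, 0))


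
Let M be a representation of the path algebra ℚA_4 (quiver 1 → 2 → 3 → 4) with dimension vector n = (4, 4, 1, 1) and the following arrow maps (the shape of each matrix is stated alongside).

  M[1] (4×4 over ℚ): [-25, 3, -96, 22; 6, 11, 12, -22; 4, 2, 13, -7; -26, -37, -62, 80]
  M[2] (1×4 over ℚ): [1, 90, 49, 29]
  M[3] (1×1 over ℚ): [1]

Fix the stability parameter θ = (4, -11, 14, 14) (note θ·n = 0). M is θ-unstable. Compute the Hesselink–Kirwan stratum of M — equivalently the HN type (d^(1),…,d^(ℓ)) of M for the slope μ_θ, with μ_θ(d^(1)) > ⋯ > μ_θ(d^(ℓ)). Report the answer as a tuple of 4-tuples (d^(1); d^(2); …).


Barcode: M ≅ I[1,1], I[1,2]^2, I[1,4], I[2,2]. HN layers by μ_θ (4 steps, strictly decreasing):
  μ^(1)=14; μ^(2)=4; μ^(3)=-7/2; μ^(4)=-11

((0, 0, 1, 1); (1, 0, 0, 0); (3, 3, 0, 0); (0, 1, 0, 0))


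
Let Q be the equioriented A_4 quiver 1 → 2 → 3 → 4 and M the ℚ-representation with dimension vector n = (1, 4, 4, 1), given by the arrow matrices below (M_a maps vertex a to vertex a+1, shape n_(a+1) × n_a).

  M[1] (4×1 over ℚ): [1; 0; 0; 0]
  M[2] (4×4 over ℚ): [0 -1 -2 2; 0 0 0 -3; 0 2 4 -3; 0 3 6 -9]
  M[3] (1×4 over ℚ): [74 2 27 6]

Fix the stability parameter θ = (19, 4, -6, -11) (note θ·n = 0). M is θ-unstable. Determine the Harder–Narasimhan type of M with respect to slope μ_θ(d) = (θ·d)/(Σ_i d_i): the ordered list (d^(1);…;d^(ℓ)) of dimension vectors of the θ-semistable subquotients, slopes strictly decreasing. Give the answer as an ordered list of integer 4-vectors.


Interval decomposition of M: I[1,2], I[2,2], I[2,3], I[2,4], I[3,3]^2.
HN type (ℓ=5): μ^(1)=23/2; μ^(2)=4; μ^(3)=-1; μ^(4)=-13/3; μ^(5)=-6

((1, 1, 0, 0); (0, 1, 0, 0); (0, 1, 1, 0); (0, 1, 1, 1); (0, 0, 2, 0))


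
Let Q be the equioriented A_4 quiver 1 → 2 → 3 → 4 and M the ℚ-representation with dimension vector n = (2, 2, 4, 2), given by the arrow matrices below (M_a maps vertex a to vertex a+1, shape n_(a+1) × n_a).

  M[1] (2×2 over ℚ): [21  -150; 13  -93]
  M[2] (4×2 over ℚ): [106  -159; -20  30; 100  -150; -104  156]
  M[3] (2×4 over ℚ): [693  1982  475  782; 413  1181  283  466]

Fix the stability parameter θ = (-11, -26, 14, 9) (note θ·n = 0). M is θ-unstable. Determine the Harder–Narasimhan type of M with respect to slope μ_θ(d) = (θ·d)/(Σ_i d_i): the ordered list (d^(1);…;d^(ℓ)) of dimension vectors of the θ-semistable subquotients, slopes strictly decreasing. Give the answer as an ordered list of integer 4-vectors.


Via rank(M_{q-1}∘⋯∘M_p): M ≅ I[1,2], I[1,4], I[3,3]^2, I[3,4].
μ_θ-semistable layers: μ^(1)=14; μ^(2)=23/2; μ^(3)=-37/2

((0, 0, 2, 0); (0, 0, 2, 2); (2, 2, 0, 0))
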